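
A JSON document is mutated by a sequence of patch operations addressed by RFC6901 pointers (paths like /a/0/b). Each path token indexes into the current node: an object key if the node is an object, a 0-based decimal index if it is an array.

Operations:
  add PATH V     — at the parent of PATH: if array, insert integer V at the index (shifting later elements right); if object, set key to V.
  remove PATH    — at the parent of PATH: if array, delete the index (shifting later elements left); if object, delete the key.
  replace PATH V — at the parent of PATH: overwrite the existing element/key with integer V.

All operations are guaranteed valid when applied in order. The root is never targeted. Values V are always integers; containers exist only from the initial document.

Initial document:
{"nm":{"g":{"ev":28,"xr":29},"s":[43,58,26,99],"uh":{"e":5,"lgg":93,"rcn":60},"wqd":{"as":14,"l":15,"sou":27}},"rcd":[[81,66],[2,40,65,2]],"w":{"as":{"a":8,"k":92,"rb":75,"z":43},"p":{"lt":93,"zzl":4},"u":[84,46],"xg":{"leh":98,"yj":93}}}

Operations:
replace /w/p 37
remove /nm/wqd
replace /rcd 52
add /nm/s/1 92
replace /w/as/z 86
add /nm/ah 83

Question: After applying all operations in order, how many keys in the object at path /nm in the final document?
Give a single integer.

After op 1 (replace /w/p 37): {"nm":{"g":{"ev":28,"xr":29},"s":[43,58,26,99],"uh":{"e":5,"lgg":93,"rcn":60},"wqd":{"as":14,"l":15,"sou":27}},"rcd":[[81,66],[2,40,65,2]],"w":{"as":{"a":8,"k":92,"rb":75,"z":43},"p":37,"u":[84,46],"xg":{"leh":98,"yj":93}}}
After op 2 (remove /nm/wqd): {"nm":{"g":{"ev":28,"xr":29},"s":[43,58,26,99],"uh":{"e":5,"lgg":93,"rcn":60}},"rcd":[[81,66],[2,40,65,2]],"w":{"as":{"a":8,"k":92,"rb":75,"z":43},"p":37,"u":[84,46],"xg":{"leh":98,"yj":93}}}
After op 3 (replace /rcd 52): {"nm":{"g":{"ev":28,"xr":29},"s":[43,58,26,99],"uh":{"e":5,"lgg":93,"rcn":60}},"rcd":52,"w":{"as":{"a":8,"k":92,"rb":75,"z":43},"p":37,"u":[84,46],"xg":{"leh":98,"yj":93}}}
After op 4 (add /nm/s/1 92): {"nm":{"g":{"ev":28,"xr":29},"s":[43,92,58,26,99],"uh":{"e":5,"lgg":93,"rcn":60}},"rcd":52,"w":{"as":{"a":8,"k":92,"rb":75,"z":43},"p":37,"u":[84,46],"xg":{"leh":98,"yj":93}}}
After op 5 (replace /w/as/z 86): {"nm":{"g":{"ev":28,"xr":29},"s":[43,92,58,26,99],"uh":{"e":5,"lgg":93,"rcn":60}},"rcd":52,"w":{"as":{"a":8,"k":92,"rb":75,"z":86},"p":37,"u":[84,46],"xg":{"leh":98,"yj":93}}}
After op 6 (add /nm/ah 83): {"nm":{"ah":83,"g":{"ev":28,"xr":29},"s":[43,92,58,26,99],"uh":{"e":5,"lgg":93,"rcn":60}},"rcd":52,"w":{"as":{"a":8,"k":92,"rb":75,"z":86},"p":37,"u":[84,46],"xg":{"leh":98,"yj":93}}}
Size at path /nm: 4

Answer: 4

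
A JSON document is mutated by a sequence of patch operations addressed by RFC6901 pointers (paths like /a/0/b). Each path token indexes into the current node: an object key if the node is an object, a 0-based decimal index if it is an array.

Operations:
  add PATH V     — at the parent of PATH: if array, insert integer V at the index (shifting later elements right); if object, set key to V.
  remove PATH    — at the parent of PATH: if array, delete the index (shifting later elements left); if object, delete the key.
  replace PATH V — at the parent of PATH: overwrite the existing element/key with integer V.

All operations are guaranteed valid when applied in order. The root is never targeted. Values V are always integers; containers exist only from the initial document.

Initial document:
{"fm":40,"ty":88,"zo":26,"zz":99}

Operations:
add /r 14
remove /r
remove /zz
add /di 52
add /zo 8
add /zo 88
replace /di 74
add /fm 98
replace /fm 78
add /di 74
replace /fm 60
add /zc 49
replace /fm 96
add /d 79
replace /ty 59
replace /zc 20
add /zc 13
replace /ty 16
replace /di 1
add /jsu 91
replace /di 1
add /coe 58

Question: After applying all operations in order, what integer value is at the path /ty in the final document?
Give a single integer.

After op 1 (add /r 14): {"fm":40,"r":14,"ty":88,"zo":26,"zz":99}
After op 2 (remove /r): {"fm":40,"ty":88,"zo":26,"zz":99}
After op 3 (remove /zz): {"fm":40,"ty":88,"zo":26}
After op 4 (add /di 52): {"di":52,"fm":40,"ty":88,"zo":26}
After op 5 (add /zo 8): {"di":52,"fm":40,"ty":88,"zo":8}
After op 6 (add /zo 88): {"di":52,"fm":40,"ty":88,"zo":88}
After op 7 (replace /di 74): {"di":74,"fm":40,"ty":88,"zo":88}
After op 8 (add /fm 98): {"di":74,"fm":98,"ty":88,"zo":88}
After op 9 (replace /fm 78): {"di":74,"fm":78,"ty":88,"zo":88}
After op 10 (add /di 74): {"di":74,"fm":78,"ty":88,"zo":88}
After op 11 (replace /fm 60): {"di":74,"fm":60,"ty":88,"zo":88}
After op 12 (add /zc 49): {"di":74,"fm":60,"ty":88,"zc":49,"zo":88}
After op 13 (replace /fm 96): {"di":74,"fm":96,"ty":88,"zc":49,"zo":88}
After op 14 (add /d 79): {"d":79,"di":74,"fm":96,"ty":88,"zc":49,"zo":88}
After op 15 (replace /ty 59): {"d":79,"di":74,"fm":96,"ty":59,"zc":49,"zo":88}
After op 16 (replace /zc 20): {"d":79,"di":74,"fm":96,"ty":59,"zc":20,"zo":88}
After op 17 (add /zc 13): {"d":79,"di":74,"fm":96,"ty":59,"zc":13,"zo":88}
After op 18 (replace /ty 16): {"d":79,"di":74,"fm":96,"ty":16,"zc":13,"zo":88}
After op 19 (replace /di 1): {"d":79,"di":1,"fm":96,"ty":16,"zc":13,"zo":88}
After op 20 (add /jsu 91): {"d":79,"di":1,"fm":96,"jsu":91,"ty":16,"zc":13,"zo":88}
After op 21 (replace /di 1): {"d":79,"di":1,"fm":96,"jsu":91,"ty":16,"zc":13,"zo":88}
After op 22 (add /coe 58): {"coe":58,"d":79,"di":1,"fm":96,"jsu":91,"ty":16,"zc":13,"zo":88}
Value at /ty: 16

Answer: 16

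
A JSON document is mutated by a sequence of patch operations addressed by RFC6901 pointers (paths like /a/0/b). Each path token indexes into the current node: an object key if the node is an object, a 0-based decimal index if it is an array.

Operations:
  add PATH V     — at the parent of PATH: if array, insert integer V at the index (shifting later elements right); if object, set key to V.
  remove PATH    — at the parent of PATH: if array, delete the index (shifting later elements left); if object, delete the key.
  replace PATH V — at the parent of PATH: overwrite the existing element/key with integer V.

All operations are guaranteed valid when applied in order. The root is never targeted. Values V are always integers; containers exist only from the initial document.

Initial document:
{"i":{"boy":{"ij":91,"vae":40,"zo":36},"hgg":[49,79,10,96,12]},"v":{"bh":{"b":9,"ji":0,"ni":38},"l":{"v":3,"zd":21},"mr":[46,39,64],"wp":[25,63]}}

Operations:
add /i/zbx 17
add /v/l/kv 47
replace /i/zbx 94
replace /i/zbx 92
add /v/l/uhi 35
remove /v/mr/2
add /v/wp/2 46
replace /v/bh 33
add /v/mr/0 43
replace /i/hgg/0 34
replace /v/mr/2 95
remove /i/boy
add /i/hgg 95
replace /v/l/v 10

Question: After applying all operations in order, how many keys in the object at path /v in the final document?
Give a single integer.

Answer: 4

Derivation:
After op 1 (add /i/zbx 17): {"i":{"boy":{"ij":91,"vae":40,"zo":36},"hgg":[49,79,10,96,12],"zbx":17},"v":{"bh":{"b":9,"ji":0,"ni":38},"l":{"v":3,"zd":21},"mr":[46,39,64],"wp":[25,63]}}
After op 2 (add /v/l/kv 47): {"i":{"boy":{"ij":91,"vae":40,"zo":36},"hgg":[49,79,10,96,12],"zbx":17},"v":{"bh":{"b":9,"ji":0,"ni":38},"l":{"kv":47,"v":3,"zd":21},"mr":[46,39,64],"wp":[25,63]}}
After op 3 (replace /i/zbx 94): {"i":{"boy":{"ij":91,"vae":40,"zo":36},"hgg":[49,79,10,96,12],"zbx":94},"v":{"bh":{"b":9,"ji":0,"ni":38},"l":{"kv":47,"v":3,"zd":21},"mr":[46,39,64],"wp":[25,63]}}
After op 4 (replace /i/zbx 92): {"i":{"boy":{"ij":91,"vae":40,"zo":36},"hgg":[49,79,10,96,12],"zbx":92},"v":{"bh":{"b":9,"ji":0,"ni":38},"l":{"kv":47,"v":3,"zd":21},"mr":[46,39,64],"wp":[25,63]}}
After op 5 (add /v/l/uhi 35): {"i":{"boy":{"ij":91,"vae":40,"zo":36},"hgg":[49,79,10,96,12],"zbx":92},"v":{"bh":{"b":9,"ji":0,"ni":38},"l":{"kv":47,"uhi":35,"v":3,"zd":21},"mr":[46,39,64],"wp":[25,63]}}
After op 6 (remove /v/mr/2): {"i":{"boy":{"ij":91,"vae":40,"zo":36},"hgg":[49,79,10,96,12],"zbx":92},"v":{"bh":{"b":9,"ji":0,"ni":38},"l":{"kv":47,"uhi":35,"v":3,"zd":21},"mr":[46,39],"wp":[25,63]}}
After op 7 (add /v/wp/2 46): {"i":{"boy":{"ij":91,"vae":40,"zo":36},"hgg":[49,79,10,96,12],"zbx":92},"v":{"bh":{"b":9,"ji":0,"ni":38},"l":{"kv":47,"uhi":35,"v":3,"zd":21},"mr":[46,39],"wp":[25,63,46]}}
After op 8 (replace /v/bh 33): {"i":{"boy":{"ij":91,"vae":40,"zo":36},"hgg":[49,79,10,96,12],"zbx":92},"v":{"bh":33,"l":{"kv":47,"uhi":35,"v":3,"zd":21},"mr":[46,39],"wp":[25,63,46]}}
After op 9 (add /v/mr/0 43): {"i":{"boy":{"ij":91,"vae":40,"zo":36},"hgg":[49,79,10,96,12],"zbx":92},"v":{"bh":33,"l":{"kv":47,"uhi":35,"v":3,"zd":21},"mr":[43,46,39],"wp":[25,63,46]}}
After op 10 (replace /i/hgg/0 34): {"i":{"boy":{"ij":91,"vae":40,"zo":36},"hgg":[34,79,10,96,12],"zbx":92},"v":{"bh":33,"l":{"kv":47,"uhi":35,"v":3,"zd":21},"mr":[43,46,39],"wp":[25,63,46]}}
After op 11 (replace /v/mr/2 95): {"i":{"boy":{"ij":91,"vae":40,"zo":36},"hgg":[34,79,10,96,12],"zbx":92},"v":{"bh":33,"l":{"kv":47,"uhi":35,"v":3,"zd":21},"mr":[43,46,95],"wp":[25,63,46]}}
After op 12 (remove /i/boy): {"i":{"hgg":[34,79,10,96,12],"zbx":92},"v":{"bh":33,"l":{"kv":47,"uhi":35,"v":3,"zd":21},"mr":[43,46,95],"wp":[25,63,46]}}
After op 13 (add /i/hgg 95): {"i":{"hgg":95,"zbx":92},"v":{"bh":33,"l":{"kv":47,"uhi":35,"v":3,"zd":21},"mr":[43,46,95],"wp":[25,63,46]}}
After op 14 (replace /v/l/v 10): {"i":{"hgg":95,"zbx":92},"v":{"bh":33,"l":{"kv":47,"uhi":35,"v":10,"zd":21},"mr":[43,46,95],"wp":[25,63,46]}}
Size at path /v: 4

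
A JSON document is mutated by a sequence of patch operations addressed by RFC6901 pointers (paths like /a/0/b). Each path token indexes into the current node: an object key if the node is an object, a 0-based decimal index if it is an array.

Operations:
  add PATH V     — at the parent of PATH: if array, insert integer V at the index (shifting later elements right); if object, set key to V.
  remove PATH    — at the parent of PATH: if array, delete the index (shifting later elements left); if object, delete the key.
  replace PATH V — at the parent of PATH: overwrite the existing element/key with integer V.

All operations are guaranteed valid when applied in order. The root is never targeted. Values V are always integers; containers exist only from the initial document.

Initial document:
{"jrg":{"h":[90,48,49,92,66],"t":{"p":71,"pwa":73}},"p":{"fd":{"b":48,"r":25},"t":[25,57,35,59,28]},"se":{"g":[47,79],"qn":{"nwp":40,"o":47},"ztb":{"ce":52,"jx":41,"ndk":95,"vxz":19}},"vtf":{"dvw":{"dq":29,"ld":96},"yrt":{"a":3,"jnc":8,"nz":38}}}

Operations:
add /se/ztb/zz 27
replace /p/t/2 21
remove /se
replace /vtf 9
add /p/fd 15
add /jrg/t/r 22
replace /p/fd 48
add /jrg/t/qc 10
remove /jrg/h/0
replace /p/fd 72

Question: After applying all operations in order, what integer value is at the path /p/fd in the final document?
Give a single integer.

After op 1 (add /se/ztb/zz 27): {"jrg":{"h":[90,48,49,92,66],"t":{"p":71,"pwa":73}},"p":{"fd":{"b":48,"r":25},"t":[25,57,35,59,28]},"se":{"g":[47,79],"qn":{"nwp":40,"o":47},"ztb":{"ce":52,"jx":41,"ndk":95,"vxz":19,"zz":27}},"vtf":{"dvw":{"dq":29,"ld":96},"yrt":{"a":3,"jnc":8,"nz":38}}}
After op 2 (replace /p/t/2 21): {"jrg":{"h":[90,48,49,92,66],"t":{"p":71,"pwa":73}},"p":{"fd":{"b":48,"r":25},"t":[25,57,21,59,28]},"se":{"g":[47,79],"qn":{"nwp":40,"o":47},"ztb":{"ce":52,"jx":41,"ndk":95,"vxz":19,"zz":27}},"vtf":{"dvw":{"dq":29,"ld":96},"yrt":{"a":3,"jnc":8,"nz":38}}}
After op 3 (remove /se): {"jrg":{"h":[90,48,49,92,66],"t":{"p":71,"pwa":73}},"p":{"fd":{"b":48,"r":25},"t":[25,57,21,59,28]},"vtf":{"dvw":{"dq":29,"ld":96},"yrt":{"a":3,"jnc":8,"nz":38}}}
After op 4 (replace /vtf 9): {"jrg":{"h":[90,48,49,92,66],"t":{"p":71,"pwa":73}},"p":{"fd":{"b":48,"r":25},"t":[25,57,21,59,28]},"vtf":9}
After op 5 (add /p/fd 15): {"jrg":{"h":[90,48,49,92,66],"t":{"p":71,"pwa":73}},"p":{"fd":15,"t":[25,57,21,59,28]},"vtf":9}
After op 6 (add /jrg/t/r 22): {"jrg":{"h":[90,48,49,92,66],"t":{"p":71,"pwa":73,"r":22}},"p":{"fd":15,"t":[25,57,21,59,28]},"vtf":9}
After op 7 (replace /p/fd 48): {"jrg":{"h":[90,48,49,92,66],"t":{"p":71,"pwa":73,"r":22}},"p":{"fd":48,"t":[25,57,21,59,28]},"vtf":9}
After op 8 (add /jrg/t/qc 10): {"jrg":{"h":[90,48,49,92,66],"t":{"p":71,"pwa":73,"qc":10,"r":22}},"p":{"fd":48,"t":[25,57,21,59,28]},"vtf":9}
After op 9 (remove /jrg/h/0): {"jrg":{"h":[48,49,92,66],"t":{"p":71,"pwa":73,"qc":10,"r":22}},"p":{"fd":48,"t":[25,57,21,59,28]},"vtf":9}
After op 10 (replace /p/fd 72): {"jrg":{"h":[48,49,92,66],"t":{"p":71,"pwa":73,"qc":10,"r":22}},"p":{"fd":72,"t":[25,57,21,59,28]},"vtf":9}
Value at /p/fd: 72

Answer: 72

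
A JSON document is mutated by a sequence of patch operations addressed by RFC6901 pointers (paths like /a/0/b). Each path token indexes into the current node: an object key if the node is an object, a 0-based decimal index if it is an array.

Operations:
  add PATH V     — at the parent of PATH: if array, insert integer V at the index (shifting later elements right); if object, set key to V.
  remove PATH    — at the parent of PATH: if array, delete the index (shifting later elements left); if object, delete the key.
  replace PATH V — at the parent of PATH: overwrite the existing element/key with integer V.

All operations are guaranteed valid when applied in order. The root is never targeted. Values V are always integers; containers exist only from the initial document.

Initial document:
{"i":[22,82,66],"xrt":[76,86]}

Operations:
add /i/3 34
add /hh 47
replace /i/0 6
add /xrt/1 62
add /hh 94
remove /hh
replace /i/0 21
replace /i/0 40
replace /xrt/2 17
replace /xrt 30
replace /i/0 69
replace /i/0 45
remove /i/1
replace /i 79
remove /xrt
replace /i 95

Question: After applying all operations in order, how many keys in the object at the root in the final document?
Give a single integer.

Answer: 1

Derivation:
After op 1 (add /i/3 34): {"i":[22,82,66,34],"xrt":[76,86]}
After op 2 (add /hh 47): {"hh":47,"i":[22,82,66,34],"xrt":[76,86]}
After op 3 (replace /i/0 6): {"hh":47,"i":[6,82,66,34],"xrt":[76,86]}
After op 4 (add /xrt/1 62): {"hh":47,"i":[6,82,66,34],"xrt":[76,62,86]}
After op 5 (add /hh 94): {"hh":94,"i":[6,82,66,34],"xrt":[76,62,86]}
After op 6 (remove /hh): {"i":[6,82,66,34],"xrt":[76,62,86]}
After op 7 (replace /i/0 21): {"i":[21,82,66,34],"xrt":[76,62,86]}
After op 8 (replace /i/0 40): {"i":[40,82,66,34],"xrt":[76,62,86]}
After op 9 (replace /xrt/2 17): {"i":[40,82,66,34],"xrt":[76,62,17]}
After op 10 (replace /xrt 30): {"i":[40,82,66,34],"xrt":30}
After op 11 (replace /i/0 69): {"i":[69,82,66,34],"xrt":30}
After op 12 (replace /i/0 45): {"i":[45,82,66,34],"xrt":30}
After op 13 (remove /i/1): {"i":[45,66,34],"xrt":30}
After op 14 (replace /i 79): {"i":79,"xrt":30}
After op 15 (remove /xrt): {"i":79}
After op 16 (replace /i 95): {"i":95}
Size at the root: 1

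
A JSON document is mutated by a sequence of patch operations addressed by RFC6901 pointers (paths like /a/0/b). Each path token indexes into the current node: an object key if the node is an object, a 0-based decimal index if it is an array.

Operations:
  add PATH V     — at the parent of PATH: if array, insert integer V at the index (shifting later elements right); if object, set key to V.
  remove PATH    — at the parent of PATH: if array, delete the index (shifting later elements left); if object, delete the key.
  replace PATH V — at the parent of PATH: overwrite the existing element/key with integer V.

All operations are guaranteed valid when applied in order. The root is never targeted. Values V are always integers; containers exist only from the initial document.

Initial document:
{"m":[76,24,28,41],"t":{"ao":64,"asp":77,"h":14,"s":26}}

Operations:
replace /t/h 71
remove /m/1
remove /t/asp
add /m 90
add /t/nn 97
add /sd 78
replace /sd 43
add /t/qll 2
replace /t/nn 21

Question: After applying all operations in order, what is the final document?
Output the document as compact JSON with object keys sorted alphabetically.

Answer: {"m":90,"sd":43,"t":{"ao":64,"h":71,"nn":21,"qll":2,"s":26}}

Derivation:
After op 1 (replace /t/h 71): {"m":[76,24,28,41],"t":{"ao":64,"asp":77,"h":71,"s":26}}
After op 2 (remove /m/1): {"m":[76,28,41],"t":{"ao":64,"asp":77,"h":71,"s":26}}
After op 3 (remove /t/asp): {"m":[76,28,41],"t":{"ao":64,"h":71,"s":26}}
After op 4 (add /m 90): {"m":90,"t":{"ao":64,"h":71,"s":26}}
After op 5 (add /t/nn 97): {"m":90,"t":{"ao":64,"h":71,"nn":97,"s":26}}
After op 6 (add /sd 78): {"m":90,"sd":78,"t":{"ao":64,"h":71,"nn":97,"s":26}}
After op 7 (replace /sd 43): {"m":90,"sd":43,"t":{"ao":64,"h":71,"nn":97,"s":26}}
After op 8 (add /t/qll 2): {"m":90,"sd":43,"t":{"ao":64,"h":71,"nn":97,"qll":2,"s":26}}
After op 9 (replace /t/nn 21): {"m":90,"sd":43,"t":{"ao":64,"h":71,"nn":21,"qll":2,"s":26}}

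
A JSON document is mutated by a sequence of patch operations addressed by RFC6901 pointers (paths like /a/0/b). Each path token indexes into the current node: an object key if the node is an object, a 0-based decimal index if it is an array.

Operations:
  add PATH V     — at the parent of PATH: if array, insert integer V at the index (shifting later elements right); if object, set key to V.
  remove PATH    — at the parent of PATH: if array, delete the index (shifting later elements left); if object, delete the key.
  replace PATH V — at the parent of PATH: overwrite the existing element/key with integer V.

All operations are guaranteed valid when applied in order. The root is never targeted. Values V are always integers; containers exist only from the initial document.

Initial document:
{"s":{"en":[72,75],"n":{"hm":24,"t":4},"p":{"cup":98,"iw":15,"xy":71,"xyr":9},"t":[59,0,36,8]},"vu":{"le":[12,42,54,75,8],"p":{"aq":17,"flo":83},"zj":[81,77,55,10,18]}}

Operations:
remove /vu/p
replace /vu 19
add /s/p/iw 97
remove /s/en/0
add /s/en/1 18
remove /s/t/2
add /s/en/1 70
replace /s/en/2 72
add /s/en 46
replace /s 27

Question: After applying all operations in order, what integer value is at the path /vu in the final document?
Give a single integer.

After op 1 (remove /vu/p): {"s":{"en":[72,75],"n":{"hm":24,"t":4},"p":{"cup":98,"iw":15,"xy":71,"xyr":9},"t":[59,0,36,8]},"vu":{"le":[12,42,54,75,8],"zj":[81,77,55,10,18]}}
After op 2 (replace /vu 19): {"s":{"en":[72,75],"n":{"hm":24,"t":4},"p":{"cup":98,"iw":15,"xy":71,"xyr":9},"t":[59,0,36,8]},"vu":19}
After op 3 (add /s/p/iw 97): {"s":{"en":[72,75],"n":{"hm":24,"t":4},"p":{"cup":98,"iw":97,"xy":71,"xyr":9},"t":[59,0,36,8]},"vu":19}
After op 4 (remove /s/en/0): {"s":{"en":[75],"n":{"hm":24,"t":4},"p":{"cup":98,"iw":97,"xy":71,"xyr":9},"t":[59,0,36,8]},"vu":19}
After op 5 (add /s/en/1 18): {"s":{"en":[75,18],"n":{"hm":24,"t":4},"p":{"cup":98,"iw":97,"xy":71,"xyr":9},"t":[59,0,36,8]},"vu":19}
After op 6 (remove /s/t/2): {"s":{"en":[75,18],"n":{"hm":24,"t":4},"p":{"cup":98,"iw":97,"xy":71,"xyr":9},"t":[59,0,8]},"vu":19}
After op 7 (add /s/en/1 70): {"s":{"en":[75,70,18],"n":{"hm":24,"t":4},"p":{"cup":98,"iw":97,"xy":71,"xyr":9},"t":[59,0,8]},"vu":19}
After op 8 (replace /s/en/2 72): {"s":{"en":[75,70,72],"n":{"hm":24,"t":4},"p":{"cup":98,"iw":97,"xy":71,"xyr":9},"t":[59,0,8]},"vu":19}
After op 9 (add /s/en 46): {"s":{"en":46,"n":{"hm":24,"t":4},"p":{"cup":98,"iw":97,"xy":71,"xyr":9},"t":[59,0,8]},"vu":19}
After op 10 (replace /s 27): {"s":27,"vu":19}
Value at /vu: 19

Answer: 19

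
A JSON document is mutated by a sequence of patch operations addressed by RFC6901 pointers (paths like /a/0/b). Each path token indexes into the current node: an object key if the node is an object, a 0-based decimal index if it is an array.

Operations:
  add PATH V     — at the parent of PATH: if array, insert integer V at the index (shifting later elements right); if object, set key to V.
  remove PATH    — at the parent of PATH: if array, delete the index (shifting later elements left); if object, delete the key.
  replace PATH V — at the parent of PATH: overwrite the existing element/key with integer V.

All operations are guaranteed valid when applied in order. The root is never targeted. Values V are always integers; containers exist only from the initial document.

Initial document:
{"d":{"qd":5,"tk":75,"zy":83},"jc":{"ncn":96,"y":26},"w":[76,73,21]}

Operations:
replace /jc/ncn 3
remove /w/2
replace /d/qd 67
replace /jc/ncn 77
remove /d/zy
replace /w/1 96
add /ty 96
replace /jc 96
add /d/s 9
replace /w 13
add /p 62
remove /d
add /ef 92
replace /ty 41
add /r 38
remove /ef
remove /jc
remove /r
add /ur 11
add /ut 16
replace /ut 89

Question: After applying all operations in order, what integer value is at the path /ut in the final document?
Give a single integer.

Answer: 89

Derivation:
After op 1 (replace /jc/ncn 3): {"d":{"qd":5,"tk":75,"zy":83},"jc":{"ncn":3,"y":26},"w":[76,73,21]}
After op 2 (remove /w/2): {"d":{"qd":5,"tk":75,"zy":83},"jc":{"ncn":3,"y":26},"w":[76,73]}
After op 3 (replace /d/qd 67): {"d":{"qd":67,"tk":75,"zy":83},"jc":{"ncn":3,"y":26},"w":[76,73]}
After op 4 (replace /jc/ncn 77): {"d":{"qd":67,"tk":75,"zy":83},"jc":{"ncn":77,"y":26},"w":[76,73]}
After op 5 (remove /d/zy): {"d":{"qd":67,"tk":75},"jc":{"ncn":77,"y":26},"w":[76,73]}
After op 6 (replace /w/1 96): {"d":{"qd":67,"tk":75},"jc":{"ncn":77,"y":26},"w":[76,96]}
After op 7 (add /ty 96): {"d":{"qd":67,"tk":75},"jc":{"ncn":77,"y":26},"ty":96,"w":[76,96]}
After op 8 (replace /jc 96): {"d":{"qd":67,"tk":75},"jc":96,"ty":96,"w":[76,96]}
After op 9 (add /d/s 9): {"d":{"qd":67,"s":9,"tk":75},"jc":96,"ty":96,"w":[76,96]}
After op 10 (replace /w 13): {"d":{"qd":67,"s":9,"tk":75},"jc":96,"ty":96,"w":13}
After op 11 (add /p 62): {"d":{"qd":67,"s":9,"tk":75},"jc":96,"p":62,"ty":96,"w":13}
After op 12 (remove /d): {"jc":96,"p":62,"ty":96,"w":13}
After op 13 (add /ef 92): {"ef":92,"jc":96,"p":62,"ty":96,"w":13}
After op 14 (replace /ty 41): {"ef":92,"jc":96,"p":62,"ty":41,"w":13}
After op 15 (add /r 38): {"ef":92,"jc":96,"p":62,"r":38,"ty":41,"w":13}
After op 16 (remove /ef): {"jc":96,"p":62,"r":38,"ty":41,"w":13}
After op 17 (remove /jc): {"p":62,"r":38,"ty":41,"w":13}
After op 18 (remove /r): {"p":62,"ty":41,"w":13}
After op 19 (add /ur 11): {"p":62,"ty":41,"ur":11,"w":13}
After op 20 (add /ut 16): {"p":62,"ty":41,"ur":11,"ut":16,"w":13}
After op 21 (replace /ut 89): {"p":62,"ty":41,"ur":11,"ut":89,"w":13}
Value at /ut: 89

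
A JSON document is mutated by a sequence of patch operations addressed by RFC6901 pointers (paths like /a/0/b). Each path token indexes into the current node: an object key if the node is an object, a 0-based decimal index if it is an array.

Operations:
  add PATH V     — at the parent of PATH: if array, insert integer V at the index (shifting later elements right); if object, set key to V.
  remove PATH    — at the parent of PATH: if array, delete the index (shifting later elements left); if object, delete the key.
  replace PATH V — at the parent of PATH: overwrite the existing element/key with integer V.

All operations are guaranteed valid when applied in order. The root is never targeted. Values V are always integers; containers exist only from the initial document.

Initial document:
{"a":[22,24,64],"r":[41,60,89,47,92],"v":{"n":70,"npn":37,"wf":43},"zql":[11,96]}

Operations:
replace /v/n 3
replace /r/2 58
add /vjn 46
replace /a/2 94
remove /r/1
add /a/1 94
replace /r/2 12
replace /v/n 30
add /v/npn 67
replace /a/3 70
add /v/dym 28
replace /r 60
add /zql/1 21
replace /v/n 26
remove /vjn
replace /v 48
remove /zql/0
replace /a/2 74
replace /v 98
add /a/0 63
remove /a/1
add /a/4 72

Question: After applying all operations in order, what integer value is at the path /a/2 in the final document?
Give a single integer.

After op 1 (replace /v/n 3): {"a":[22,24,64],"r":[41,60,89,47,92],"v":{"n":3,"npn":37,"wf":43},"zql":[11,96]}
After op 2 (replace /r/2 58): {"a":[22,24,64],"r":[41,60,58,47,92],"v":{"n":3,"npn":37,"wf":43},"zql":[11,96]}
After op 3 (add /vjn 46): {"a":[22,24,64],"r":[41,60,58,47,92],"v":{"n":3,"npn":37,"wf":43},"vjn":46,"zql":[11,96]}
After op 4 (replace /a/2 94): {"a":[22,24,94],"r":[41,60,58,47,92],"v":{"n":3,"npn":37,"wf":43},"vjn":46,"zql":[11,96]}
After op 5 (remove /r/1): {"a":[22,24,94],"r":[41,58,47,92],"v":{"n":3,"npn":37,"wf":43},"vjn":46,"zql":[11,96]}
After op 6 (add /a/1 94): {"a":[22,94,24,94],"r":[41,58,47,92],"v":{"n":3,"npn":37,"wf":43},"vjn":46,"zql":[11,96]}
After op 7 (replace /r/2 12): {"a":[22,94,24,94],"r":[41,58,12,92],"v":{"n":3,"npn":37,"wf":43},"vjn":46,"zql":[11,96]}
After op 8 (replace /v/n 30): {"a":[22,94,24,94],"r":[41,58,12,92],"v":{"n":30,"npn":37,"wf":43},"vjn":46,"zql":[11,96]}
After op 9 (add /v/npn 67): {"a":[22,94,24,94],"r":[41,58,12,92],"v":{"n":30,"npn":67,"wf":43},"vjn":46,"zql":[11,96]}
After op 10 (replace /a/3 70): {"a":[22,94,24,70],"r":[41,58,12,92],"v":{"n":30,"npn":67,"wf":43},"vjn":46,"zql":[11,96]}
After op 11 (add /v/dym 28): {"a":[22,94,24,70],"r":[41,58,12,92],"v":{"dym":28,"n":30,"npn":67,"wf":43},"vjn":46,"zql":[11,96]}
After op 12 (replace /r 60): {"a":[22,94,24,70],"r":60,"v":{"dym":28,"n":30,"npn":67,"wf":43},"vjn":46,"zql":[11,96]}
After op 13 (add /zql/1 21): {"a":[22,94,24,70],"r":60,"v":{"dym":28,"n":30,"npn":67,"wf":43},"vjn":46,"zql":[11,21,96]}
After op 14 (replace /v/n 26): {"a":[22,94,24,70],"r":60,"v":{"dym":28,"n":26,"npn":67,"wf":43},"vjn":46,"zql":[11,21,96]}
After op 15 (remove /vjn): {"a":[22,94,24,70],"r":60,"v":{"dym":28,"n":26,"npn":67,"wf":43},"zql":[11,21,96]}
After op 16 (replace /v 48): {"a":[22,94,24,70],"r":60,"v":48,"zql":[11,21,96]}
After op 17 (remove /zql/0): {"a":[22,94,24,70],"r":60,"v":48,"zql":[21,96]}
After op 18 (replace /a/2 74): {"a":[22,94,74,70],"r":60,"v":48,"zql":[21,96]}
After op 19 (replace /v 98): {"a":[22,94,74,70],"r":60,"v":98,"zql":[21,96]}
After op 20 (add /a/0 63): {"a":[63,22,94,74,70],"r":60,"v":98,"zql":[21,96]}
After op 21 (remove /a/1): {"a":[63,94,74,70],"r":60,"v":98,"zql":[21,96]}
After op 22 (add /a/4 72): {"a":[63,94,74,70,72],"r":60,"v":98,"zql":[21,96]}
Value at /a/2: 74

Answer: 74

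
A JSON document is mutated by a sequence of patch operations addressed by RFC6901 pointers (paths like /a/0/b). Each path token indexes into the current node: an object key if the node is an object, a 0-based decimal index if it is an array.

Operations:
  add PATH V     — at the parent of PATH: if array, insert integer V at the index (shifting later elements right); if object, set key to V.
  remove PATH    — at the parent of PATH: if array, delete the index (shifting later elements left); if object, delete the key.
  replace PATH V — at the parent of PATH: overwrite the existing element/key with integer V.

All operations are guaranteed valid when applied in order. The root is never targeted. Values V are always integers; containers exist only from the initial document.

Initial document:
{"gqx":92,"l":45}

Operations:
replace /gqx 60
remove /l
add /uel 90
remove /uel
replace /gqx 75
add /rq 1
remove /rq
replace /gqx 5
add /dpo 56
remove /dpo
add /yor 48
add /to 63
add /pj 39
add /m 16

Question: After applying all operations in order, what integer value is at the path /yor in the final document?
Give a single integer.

After op 1 (replace /gqx 60): {"gqx":60,"l":45}
After op 2 (remove /l): {"gqx":60}
After op 3 (add /uel 90): {"gqx":60,"uel":90}
After op 4 (remove /uel): {"gqx":60}
After op 5 (replace /gqx 75): {"gqx":75}
After op 6 (add /rq 1): {"gqx":75,"rq":1}
After op 7 (remove /rq): {"gqx":75}
After op 8 (replace /gqx 5): {"gqx":5}
After op 9 (add /dpo 56): {"dpo":56,"gqx":5}
After op 10 (remove /dpo): {"gqx":5}
After op 11 (add /yor 48): {"gqx":5,"yor":48}
After op 12 (add /to 63): {"gqx":5,"to":63,"yor":48}
After op 13 (add /pj 39): {"gqx":5,"pj":39,"to":63,"yor":48}
After op 14 (add /m 16): {"gqx":5,"m":16,"pj":39,"to":63,"yor":48}
Value at /yor: 48

Answer: 48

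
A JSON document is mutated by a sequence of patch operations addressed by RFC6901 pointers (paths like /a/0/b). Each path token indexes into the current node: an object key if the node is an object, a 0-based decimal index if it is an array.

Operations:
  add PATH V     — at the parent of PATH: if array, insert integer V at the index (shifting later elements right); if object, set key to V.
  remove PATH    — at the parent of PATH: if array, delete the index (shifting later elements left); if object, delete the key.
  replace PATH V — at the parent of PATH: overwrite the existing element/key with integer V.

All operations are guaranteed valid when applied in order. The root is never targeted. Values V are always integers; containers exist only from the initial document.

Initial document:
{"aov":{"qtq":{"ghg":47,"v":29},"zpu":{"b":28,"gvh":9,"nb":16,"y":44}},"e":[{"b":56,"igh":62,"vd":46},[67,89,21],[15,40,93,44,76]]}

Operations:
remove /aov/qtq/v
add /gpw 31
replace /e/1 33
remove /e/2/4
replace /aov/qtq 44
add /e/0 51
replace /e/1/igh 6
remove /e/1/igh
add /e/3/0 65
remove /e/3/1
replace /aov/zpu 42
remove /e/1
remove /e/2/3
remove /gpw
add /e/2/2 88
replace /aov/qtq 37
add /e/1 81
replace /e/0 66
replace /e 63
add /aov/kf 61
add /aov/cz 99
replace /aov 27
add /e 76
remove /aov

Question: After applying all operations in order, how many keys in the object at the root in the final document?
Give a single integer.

Answer: 1

Derivation:
After op 1 (remove /aov/qtq/v): {"aov":{"qtq":{"ghg":47},"zpu":{"b":28,"gvh":9,"nb":16,"y":44}},"e":[{"b":56,"igh":62,"vd":46},[67,89,21],[15,40,93,44,76]]}
After op 2 (add /gpw 31): {"aov":{"qtq":{"ghg":47},"zpu":{"b":28,"gvh":9,"nb":16,"y":44}},"e":[{"b":56,"igh":62,"vd":46},[67,89,21],[15,40,93,44,76]],"gpw":31}
After op 3 (replace /e/1 33): {"aov":{"qtq":{"ghg":47},"zpu":{"b":28,"gvh":9,"nb":16,"y":44}},"e":[{"b":56,"igh":62,"vd":46},33,[15,40,93,44,76]],"gpw":31}
After op 4 (remove /e/2/4): {"aov":{"qtq":{"ghg":47},"zpu":{"b":28,"gvh":9,"nb":16,"y":44}},"e":[{"b":56,"igh":62,"vd":46},33,[15,40,93,44]],"gpw":31}
After op 5 (replace /aov/qtq 44): {"aov":{"qtq":44,"zpu":{"b":28,"gvh":9,"nb":16,"y":44}},"e":[{"b":56,"igh":62,"vd":46},33,[15,40,93,44]],"gpw":31}
After op 6 (add /e/0 51): {"aov":{"qtq":44,"zpu":{"b":28,"gvh":9,"nb":16,"y":44}},"e":[51,{"b":56,"igh":62,"vd":46},33,[15,40,93,44]],"gpw":31}
After op 7 (replace /e/1/igh 6): {"aov":{"qtq":44,"zpu":{"b":28,"gvh":9,"nb":16,"y":44}},"e":[51,{"b":56,"igh":6,"vd":46},33,[15,40,93,44]],"gpw":31}
After op 8 (remove /e/1/igh): {"aov":{"qtq":44,"zpu":{"b":28,"gvh":9,"nb":16,"y":44}},"e":[51,{"b":56,"vd":46},33,[15,40,93,44]],"gpw":31}
After op 9 (add /e/3/0 65): {"aov":{"qtq":44,"zpu":{"b":28,"gvh":9,"nb":16,"y":44}},"e":[51,{"b":56,"vd":46},33,[65,15,40,93,44]],"gpw":31}
After op 10 (remove /e/3/1): {"aov":{"qtq":44,"zpu":{"b":28,"gvh":9,"nb":16,"y":44}},"e":[51,{"b":56,"vd":46},33,[65,40,93,44]],"gpw":31}
After op 11 (replace /aov/zpu 42): {"aov":{"qtq":44,"zpu":42},"e":[51,{"b":56,"vd":46},33,[65,40,93,44]],"gpw":31}
After op 12 (remove /e/1): {"aov":{"qtq":44,"zpu":42},"e":[51,33,[65,40,93,44]],"gpw":31}
After op 13 (remove /e/2/3): {"aov":{"qtq":44,"zpu":42},"e":[51,33,[65,40,93]],"gpw":31}
After op 14 (remove /gpw): {"aov":{"qtq":44,"zpu":42},"e":[51,33,[65,40,93]]}
After op 15 (add /e/2/2 88): {"aov":{"qtq":44,"zpu":42},"e":[51,33,[65,40,88,93]]}
After op 16 (replace /aov/qtq 37): {"aov":{"qtq":37,"zpu":42},"e":[51,33,[65,40,88,93]]}
After op 17 (add /e/1 81): {"aov":{"qtq":37,"zpu":42},"e":[51,81,33,[65,40,88,93]]}
After op 18 (replace /e/0 66): {"aov":{"qtq":37,"zpu":42},"e":[66,81,33,[65,40,88,93]]}
After op 19 (replace /e 63): {"aov":{"qtq":37,"zpu":42},"e":63}
After op 20 (add /aov/kf 61): {"aov":{"kf":61,"qtq":37,"zpu":42},"e":63}
After op 21 (add /aov/cz 99): {"aov":{"cz":99,"kf":61,"qtq":37,"zpu":42},"e":63}
After op 22 (replace /aov 27): {"aov":27,"e":63}
After op 23 (add /e 76): {"aov":27,"e":76}
After op 24 (remove /aov): {"e":76}
Size at the root: 1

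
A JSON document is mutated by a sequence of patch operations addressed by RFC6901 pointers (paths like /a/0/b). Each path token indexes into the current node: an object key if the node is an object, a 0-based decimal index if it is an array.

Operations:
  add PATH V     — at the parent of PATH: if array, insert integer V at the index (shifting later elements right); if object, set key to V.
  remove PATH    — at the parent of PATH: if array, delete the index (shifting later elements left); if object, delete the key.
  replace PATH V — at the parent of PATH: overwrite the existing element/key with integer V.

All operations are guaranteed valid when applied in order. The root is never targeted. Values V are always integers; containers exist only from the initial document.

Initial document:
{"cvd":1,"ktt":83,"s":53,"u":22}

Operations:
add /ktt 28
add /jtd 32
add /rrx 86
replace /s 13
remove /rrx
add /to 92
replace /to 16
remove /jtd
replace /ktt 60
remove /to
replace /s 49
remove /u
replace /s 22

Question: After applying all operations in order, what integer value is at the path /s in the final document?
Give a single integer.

After op 1 (add /ktt 28): {"cvd":1,"ktt":28,"s":53,"u":22}
After op 2 (add /jtd 32): {"cvd":1,"jtd":32,"ktt":28,"s":53,"u":22}
After op 3 (add /rrx 86): {"cvd":1,"jtd":32,"ktt":28,"rrx":86,"s":53,"u":22}
After op 4 (replace /s 13): {"cvd":1,"jtd":32,"ktt":28,"rrx":86,"s":13,"u":22}
After op 5 (remove /rrx): {"cvd":1,"jtd":32,"ktt":28,"s":13,"u":22}
After op 6 (add /to 92): {"cvd":1,"jtd":32,"ktt":28,"s":13,"to":92,"u":22}
After op 7 (replace /to 16): {"cvd":1,"jtd":32,"ktt":28,"s":13,"to":16,"u":22}
After op 8 (remove /jtd): {"cvd":1,"ktt":28,"s":13,"to":16,"u":22}
After op 9 (replace /ktt 60): {"cvd":1,"ktt":60,"s":13,"to":16,"u":22}
After op 10 (remove /to): {"cvd":1,"ktt":60,"s":13,"u":22}
After op 11 (replace /s 49): {"cvd":1,"ktt":60,"s":49,"u":22}
After op 12 (remove /u): {"cvd":1,"ktt":60,"s":49}
After op 13 (replace /s 22): {"cvd":1,"ktt":60,"s":22}
Value at /s: 22

Answer: 22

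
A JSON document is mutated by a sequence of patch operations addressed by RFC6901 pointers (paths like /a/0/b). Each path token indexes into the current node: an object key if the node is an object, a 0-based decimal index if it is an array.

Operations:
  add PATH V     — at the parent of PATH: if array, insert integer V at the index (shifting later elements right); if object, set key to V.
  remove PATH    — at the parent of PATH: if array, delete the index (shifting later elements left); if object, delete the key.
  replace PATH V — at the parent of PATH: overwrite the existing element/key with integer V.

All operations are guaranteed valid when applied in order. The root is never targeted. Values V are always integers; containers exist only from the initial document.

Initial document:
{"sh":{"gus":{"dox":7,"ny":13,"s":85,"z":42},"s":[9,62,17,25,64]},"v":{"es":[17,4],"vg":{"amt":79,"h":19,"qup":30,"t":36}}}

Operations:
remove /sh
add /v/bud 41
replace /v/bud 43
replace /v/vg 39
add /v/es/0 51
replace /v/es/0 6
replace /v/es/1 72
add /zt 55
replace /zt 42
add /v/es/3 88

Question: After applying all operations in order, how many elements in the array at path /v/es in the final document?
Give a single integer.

After op 1 (remove /sh): {"v":{"es":[17,4],"vg":{"amt":79,"h":19,"qup":30,"t":36}}}
After op 2 (add /v/bud 41): {"v":{"bud":41,"es":[17,4],"vg":{"amt":79,"h":19,"qup":30,"t":36}}}
After op 3 (replace /v/bud 43): {"v":{"bud":43,"es":[17,4],"vg":{"amt":79,"h":19,"qup":30,"t":36}}}
After op 4 (replace /v/vg 39): {"v":{"bud":43,"es":[17,4],"vg":39}}
After op 5 (add /v/es/0 51): {"v":{"bud":43,"es":[51,17,4],"vg":39}}
After op 6 (replace /v/es/0 6): {"v":{"bud":43,"es":[6,17,4],"vg":39}}
After op 7 (replace /v/es/1 72): {"v":{"bud":43,"es":[6,72,4],"vg":39}}
After op 8 (add /zt 55): {"v":{"bud":43,"es":[6,72,4],"vg":39},"zt":55}
After op 9 (replace /zt 42): {"v":{"bud":43,"es":[6,72,4],"vg":39},"zt":42}
After op 10 (add /v/es/3 88): {"v":{"bud":43,"es":[6,72,4,88],"vg":39},"zt":42}
Size at path /v/es: 4

Answer: 4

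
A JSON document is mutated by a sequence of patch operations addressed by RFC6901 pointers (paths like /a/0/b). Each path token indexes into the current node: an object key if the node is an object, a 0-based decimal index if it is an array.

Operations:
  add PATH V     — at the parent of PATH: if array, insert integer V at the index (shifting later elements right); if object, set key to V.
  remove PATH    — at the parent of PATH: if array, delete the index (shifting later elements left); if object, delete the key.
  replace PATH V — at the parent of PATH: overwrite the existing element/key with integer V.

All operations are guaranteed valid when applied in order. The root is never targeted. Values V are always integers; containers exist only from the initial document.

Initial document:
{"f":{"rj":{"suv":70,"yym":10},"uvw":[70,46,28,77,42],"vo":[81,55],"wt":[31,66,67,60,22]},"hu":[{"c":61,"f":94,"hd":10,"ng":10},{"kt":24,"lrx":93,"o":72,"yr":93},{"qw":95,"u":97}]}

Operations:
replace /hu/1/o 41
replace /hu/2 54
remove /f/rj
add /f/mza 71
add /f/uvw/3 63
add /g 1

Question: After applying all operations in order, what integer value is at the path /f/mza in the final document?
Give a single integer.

After op 1 (replace /hu/1/o 41): {"f":{"rj":{"suv":70,"yym":10},"uvw":[70,46,28,77,42],"vo":[81,55],"wt":[31,66,67,60,22]},"hu":[{"c":61,"f":94,"hd":10,"ng":10},{"kt":24,"lrx":93,"o":41,"yr":93},{"qw":95,"u":97}]}
After op 2 (replace /hu/2 54): {"f":{"rj":{"suv":70,"yym":10},"uvw":[70,46,28,77,42],"vo":[81,55],"wt":[31,66,67,60,22]},"hu":[{"c":61,"f":94,"hd":10,"ng":10},{"kt":24,"lrx":93,"o":41,"yr":93},54]}
After op 3 (remove /f/rj): {"f":{"uvw":[70,46,28,77,42],"vo":[81,55],"wt":[31,66,67,60,22]},"hu":[{"c":61,"f":94,"hd":10,"ng":10},{"kt":24,"lrx":93,"o":41,"yr":93},54]}
After op 4 (add /f/mza 71): {"f":{"mza":71,"uvw":[70,46,28,77,42],"vo":[81,55],"wt":[31,66,67,60,22]},"hu":[{"c":61,"f":94,"hd":10,"ng":10},{"kt":24,"lrx":93,"o":41,"yr":93},54]}
After op 5 (add /f/uvw/3 63): {"f":{"mza":71,"uvw":[70,46,28,63,77,42],"vo":[81,55],"wt":[31,66,67,60,22]},"hu":[{"c":61,"f":94,"hd":10,"ng":10},{"kt":24,"lrx":93,"o":41,"yr":93},54]}
After op 6 (add /g 1): {"f":{"mza":71,"uvw":[70,46,28,63,77,42],"vo":[81,55],"wt":[31,66,67,60,22]},"g":1,"hu":[{"c":61,"f":94,"hd":10,"ng":10},{"kt":24,"lrx":93,"o":41,"yr":93},54]}
Value at /f/mza: 71

Answer: 71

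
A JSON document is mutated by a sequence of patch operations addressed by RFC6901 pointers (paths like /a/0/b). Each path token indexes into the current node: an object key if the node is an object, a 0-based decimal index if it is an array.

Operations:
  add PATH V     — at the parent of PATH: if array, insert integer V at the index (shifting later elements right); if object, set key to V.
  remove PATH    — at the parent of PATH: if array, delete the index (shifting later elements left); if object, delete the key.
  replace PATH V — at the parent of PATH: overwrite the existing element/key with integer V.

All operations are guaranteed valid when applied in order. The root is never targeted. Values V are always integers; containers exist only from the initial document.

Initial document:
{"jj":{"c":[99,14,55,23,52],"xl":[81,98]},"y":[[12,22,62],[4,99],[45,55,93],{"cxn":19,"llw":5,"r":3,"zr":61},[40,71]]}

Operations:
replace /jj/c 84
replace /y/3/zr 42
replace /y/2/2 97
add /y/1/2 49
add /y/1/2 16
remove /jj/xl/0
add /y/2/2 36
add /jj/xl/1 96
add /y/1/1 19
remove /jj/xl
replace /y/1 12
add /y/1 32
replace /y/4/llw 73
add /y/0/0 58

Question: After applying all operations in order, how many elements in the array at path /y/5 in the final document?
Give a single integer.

After op 1 (replace /jj/c 84): {"jj":{"c":84,"xl":[81,98]},"y":[[12,22,62],[4,99],[45,55,93],{"cxn":19,"llw":5,"r":3,"zr":61},[40,71]]}
After op 2 (replace /y/3/zr 42): {"jj":{"c":84,"xl":[81,98]},"y":[[12,22,62],[4,99],[45,55,93],{"cxn":19,"llw":5,"r":3,"zr":42},[40,71]]}
After op 3 (replace /y/2/2 97): {"jj":{"c":84,"xl":[81,98]},"y":[[12,22,62],[4,99],[45,55,97],{"cxn":19,"llw":5,"r":3,"zr":42},[40,71]]}
After op 4 (add /y/1/2 49): {"jj":{"c":84,"xl":[81,98]},"y":[[12,22,62],[4,99,49],[45,55,97],{"cxn":19,"llw":5,"r":3,"zr":42},[40,71]]}
After op 5 (add /y/1/2 16): {"jj":{"c":84,"xl":[81,98]},"y":[[12,22,62],[4,99,16,49],[45,55,97],{"cxn":19,"llw":5,"r":3,"zr":42},[40,71]]}
After op 6 (remove /jj/xl/0): {"jj":{"c":84,"xl":[98]},"y":[[12,22,62],[4,99,16,49],[45,55,97],{"cxn":19,"llw":5,"r":3,"zr":42},[40,71]]}
After op 7 (add /y/2/2 36): {"jj":{"c":84,"xl":[98]},"y":[[12,22,62],[4,99,16,49],[45,55,36,97],{"cxn":19,"llw":5,"r":3,"zr":42},[40,71]]}
After op 8 (add /jj/xl/1 96): {"jj":{"c":84,"xl":[98,96]},"y":[[12,22,62],[4,99,16,49],[45,55,36,97],{"cxn":19,"llw":5,"r":3,"zr":42},[40,71]]}
After op 9 (add /y/1/1 19): {"jj":{"c":84,"xl":[98,96]},"y":[[12,22,62],[4,19,99,16,49],[45,55,36,97],{"cxn":19,"llw":5,"r":3,"zr":42},[40,71]]}
After op 10 (remove /jj/xl): {"jj":{"c":84},"y":[[12,22,62],[4,19,99,16,49],[45,55,36,97],{"cxn":19,"llw":5,"r":3,"zr":42},[40,71]]}
After op 11 (replace /y/1 12): {"jj":{"c":84},"y":[[12,22,62],12,[45,55,36,97],{"cxn":19,"llw":5,"r":3,"zr":42},[40,71]]}
After op 12 (add /y/1 32): {"jj":{"c":84},"y":[[12,22,62],32,12,[45,55,36,97],{"cxn":19,"llw":5,"r":3,"zr":42},[40,71]]}
After op 13 (replace /y/4/llw 73): {"jj":{"c":84},"y":[[12,22,62],32,12,[45,55,36,97],{"cxn":19,"llw":73,"r":3,"zr":42},[40,71]]}
After op 14 (add /y/0/0 58): {"jj":{"c":84},"y":[[58,12,22,62],32,12,[45,55,36,97],{"cxn":19,"llw":73,"r":3,"zr":42},[40,71]]}
Size at path /y/5: 2

Answer: 2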